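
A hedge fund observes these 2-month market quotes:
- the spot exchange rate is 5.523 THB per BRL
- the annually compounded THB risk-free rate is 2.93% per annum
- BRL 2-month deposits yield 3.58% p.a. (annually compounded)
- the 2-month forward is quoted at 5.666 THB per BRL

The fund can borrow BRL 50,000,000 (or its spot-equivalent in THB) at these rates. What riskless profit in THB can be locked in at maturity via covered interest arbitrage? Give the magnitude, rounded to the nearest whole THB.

THB 7,483,322

T = 2/12 years.
Keep in BRL, deliver into the forward: 50,000,000·1.00587956301·5.666 = THB 284,965,680.20.
Swap to THB now, deposit: 50,000,000·5.523·1.00482476179 = THB 277,482,357.97.
The quoted forward overvalues BRL, so borrow THB, buy BRL at spot, deposit the BRL at 3.58%, and sell the proceeds forward at 5.666.
Arbitrage profit = |284,965,680.20 − 277,482,357.97| = THB 7,483,322.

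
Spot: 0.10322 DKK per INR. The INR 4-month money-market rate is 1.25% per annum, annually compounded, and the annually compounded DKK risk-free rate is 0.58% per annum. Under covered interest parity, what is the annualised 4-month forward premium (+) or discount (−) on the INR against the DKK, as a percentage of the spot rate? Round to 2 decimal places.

-0.66%

T = 4/12 years.
F = S · g_DKK/g_INR = 0.10322 × 1.0019296/1.0041494 = 0.10299182.
Annualised premium = (F − S)/S × (1/T) = (0.10299182 − 0.10322)/0.10322 ÷ (4/12) = -0.66%.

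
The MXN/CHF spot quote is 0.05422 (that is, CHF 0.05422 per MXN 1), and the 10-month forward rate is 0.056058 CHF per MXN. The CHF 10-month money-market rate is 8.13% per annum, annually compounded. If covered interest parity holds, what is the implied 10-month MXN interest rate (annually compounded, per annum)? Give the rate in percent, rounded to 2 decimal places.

T = 10/12 years.
By CIP, F/S equals the CHF-to-MXN growth ratio: 0.056058/0.05422 = 1.0338989.
The CHF side grows by (1 + 0.0813)^(10/12) = 1.0673049.
So the MXN growth factor = 1.0323107.
r = 1.0323107^(12/10) − 1 = 0.038897 → 3.89%.

3.89%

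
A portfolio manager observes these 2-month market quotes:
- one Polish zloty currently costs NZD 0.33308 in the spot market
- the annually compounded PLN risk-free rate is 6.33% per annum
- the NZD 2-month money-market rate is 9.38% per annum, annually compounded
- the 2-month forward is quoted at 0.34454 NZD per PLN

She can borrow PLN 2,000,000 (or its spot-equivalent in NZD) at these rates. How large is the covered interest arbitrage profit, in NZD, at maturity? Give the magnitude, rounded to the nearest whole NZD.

T = 2/12 years.
Keep in PLN, deliver into the forward: 2,000,000·1.01028205·0.34454 = NZD 696,165.16.
Swap to NZD now, deposit: 2,000,000·0.33308·1.01505518 = NZD 676,189.16.
The quoted forward overvalues PLN, so borrow NZD, buy PLN at spot, deposit the PLN at 6.33%, and sell the proceeds forward at 0.34454.
The gap between the two covered legs is NZD 19,976.

NZD 19,976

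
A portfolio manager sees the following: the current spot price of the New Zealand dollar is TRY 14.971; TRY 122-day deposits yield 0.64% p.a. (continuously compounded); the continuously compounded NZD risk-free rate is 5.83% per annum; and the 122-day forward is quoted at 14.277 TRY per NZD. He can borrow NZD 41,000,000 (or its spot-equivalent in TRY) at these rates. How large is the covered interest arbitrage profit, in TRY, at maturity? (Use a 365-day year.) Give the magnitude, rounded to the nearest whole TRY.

TRY 18,249,990

T = 122/365 years.
Keep in NZD, deliver into the forward: 41,000,000·1.01967767795·14.277 = TRY 596,875,466.53.
Swap to TRY now, deposit: 41,000,000·14.971·1.00214146776 = TRY 615,125,456.47.
The quoted forward undervalues NZD, so borrow NZD, convert to TRY at spot, deposit the TRY at 0.64%, and buy NZD forward at 14.277 to cover the loan.
The gap between the two covered legs is TRY 18,249,990.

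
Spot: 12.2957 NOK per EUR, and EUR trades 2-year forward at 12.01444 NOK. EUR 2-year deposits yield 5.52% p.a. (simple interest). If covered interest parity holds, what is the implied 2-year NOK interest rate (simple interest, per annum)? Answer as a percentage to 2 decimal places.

T = 2 years.
CIP gives F = S · g_NOK/g_EUR, so g_NOK/g_EUR = 12.01444/12.2957 = 0.9771253.
The EUR side grows by 1 + 0.0552×2 = 1.110400.
Hence g_NOK = 1.0849999.
r = (1.0849999 − 1)/2 = 0.042500 → 4.25%.

4.25%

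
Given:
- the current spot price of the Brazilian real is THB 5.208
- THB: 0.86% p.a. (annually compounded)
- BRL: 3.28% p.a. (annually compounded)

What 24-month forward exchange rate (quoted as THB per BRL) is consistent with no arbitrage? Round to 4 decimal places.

4.9668

T = 2 years.
THB growth factor: (1 + 0.0086)^2 = 1.017274.
Growth of 1 BRL over T: (1 + 0.0328)^2 = 1.0666758.
So F = 5.208 × 1.017274 / 1.0666758 = 4.966798 (THB/BRL).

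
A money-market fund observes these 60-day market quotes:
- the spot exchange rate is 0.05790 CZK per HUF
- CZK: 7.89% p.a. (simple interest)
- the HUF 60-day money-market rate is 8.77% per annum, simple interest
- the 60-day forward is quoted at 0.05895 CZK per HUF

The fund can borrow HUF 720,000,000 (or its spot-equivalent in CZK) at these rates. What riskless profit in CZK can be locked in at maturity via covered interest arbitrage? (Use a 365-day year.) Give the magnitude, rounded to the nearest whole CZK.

CZK 827,204

T = 60/365 years.
Invest the HUF and cover forward: 720,000,000 × 1.0144164384 × 0.05895 = CZK 43,055,891.31.
Convert at spot and invest in CZK: 720,000,000 × 0.05790 × 1.012969863 = CZK 42,228,687.65.
The quoted forward overvalues HUF, so borrow CZK, buy HUF at spot, deposit the HUF at 8.77%, and sell the proceeds forward at 0.05895.
The gap between the two covered legs is CZK 827,204.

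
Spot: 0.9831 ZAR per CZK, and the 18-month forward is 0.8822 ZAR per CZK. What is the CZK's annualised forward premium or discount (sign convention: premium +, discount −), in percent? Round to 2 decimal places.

-6.84%

T = 18/12 years.
(F − S)/S = (0.8822 − 0.9831)/0.9831 = -0.1026345.
Per annum: -0.1026345 / (18/12) = -0.068423 = -6.84%.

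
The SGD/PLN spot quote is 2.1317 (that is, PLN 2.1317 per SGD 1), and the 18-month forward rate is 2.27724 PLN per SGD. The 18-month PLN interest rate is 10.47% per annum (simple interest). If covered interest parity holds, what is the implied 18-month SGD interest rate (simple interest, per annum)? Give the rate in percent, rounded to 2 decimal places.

T = 18/12 years.
CIP gives F = S · g_PLN/g_SGD, so g_PLN/g_SGD = 2.27724/2.1317 = 1.0682741.
PLN growth factor: 1 + 0.1047×18/12 = 1.157050.
Hence g_SGD = 1.0831022.
r = (1.0831022 − 1)/(18/12) = 0.055401 → 5.54%.

5.54%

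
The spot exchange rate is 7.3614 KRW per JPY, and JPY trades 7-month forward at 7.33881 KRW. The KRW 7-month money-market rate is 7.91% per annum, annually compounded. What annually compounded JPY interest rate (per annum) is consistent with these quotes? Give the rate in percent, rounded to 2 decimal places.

8.48%

T = 7/12 years.
CIP gives F = S · g_KRW/g_JPY, so g_KRW/g_JPY = 7.33881/7.3614 = 0.9969313.
The KRW side grows by (1 + 0.0791)^(7/12) = 1.0454084.
That pins the JPY growth at 1.0486263.
Annualise: 1.0486263^(12/7) − 1 = 0.084800 = 8.48%.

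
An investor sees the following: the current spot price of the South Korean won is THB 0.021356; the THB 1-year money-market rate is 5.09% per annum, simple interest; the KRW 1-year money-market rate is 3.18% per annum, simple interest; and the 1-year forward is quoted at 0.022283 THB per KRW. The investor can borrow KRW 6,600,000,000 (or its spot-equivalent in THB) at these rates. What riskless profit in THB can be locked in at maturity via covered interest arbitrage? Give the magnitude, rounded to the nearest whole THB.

THB 3,620,621

T = 1 year.
Invest the KRW and cover forward: 6,600,000,000 × 1.031800 × 0.022283 = THB 151,744,556.04.
Convert at spot and invest in THB: 6,600,000,000 × 0.021356 × 1.050900 = THB 148,123,934.64.
The quoted forward overvalues KRW, so borrow THB, buy KRW at spot, deposit the KRW at 3.18%, and sell the proceeds forward at 0.022283.
The gap between the two covered legs is THB 3,620,621.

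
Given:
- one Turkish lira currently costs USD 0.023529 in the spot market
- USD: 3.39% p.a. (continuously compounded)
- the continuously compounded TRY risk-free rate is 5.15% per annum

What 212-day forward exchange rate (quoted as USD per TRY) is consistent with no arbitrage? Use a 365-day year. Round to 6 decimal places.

0.023290

T = 212/365 years.
USD accumulates by e^(0.0339×212/365) = 1.019885.
TRY accumulates by e^(0.0515×212/365) = 1.0303642.
So F = 0.023529 × 1.019885 / 1.0303642 = 0.02328970 (USD/TRY).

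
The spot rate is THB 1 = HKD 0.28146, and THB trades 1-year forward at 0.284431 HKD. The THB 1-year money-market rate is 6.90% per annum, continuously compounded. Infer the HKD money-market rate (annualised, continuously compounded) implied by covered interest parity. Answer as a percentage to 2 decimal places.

7.95%

T = 1 year.
By CIP, F/S equals the HKD-to-THB growth ratio: 0.284431/0.28146 = 1.0105557.
THB growth factor: e^(0.0690×1) = 1.0714362.
So the HKD growth factor = 1.082746.
r = ln(1.082746)/1 = 0.079500 → 7.95%.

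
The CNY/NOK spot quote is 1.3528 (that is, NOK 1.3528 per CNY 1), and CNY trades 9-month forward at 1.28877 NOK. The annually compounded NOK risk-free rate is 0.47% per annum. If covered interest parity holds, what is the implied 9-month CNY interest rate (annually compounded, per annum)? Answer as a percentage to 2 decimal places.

7.18%

T = 9/12 years.
CIP gives F = S · g_NOK/g_CNY, so g_NOK/g_CNY = 1.28877/1.3528 = 0.9526685.
The NOK side grows by (1 + 0.0047)^(9/12) = 1.0035229.
Hence g_CNY = 1.053381.
r = 1.053381^(12/9) − 1 = 0.071801 → 7.18%.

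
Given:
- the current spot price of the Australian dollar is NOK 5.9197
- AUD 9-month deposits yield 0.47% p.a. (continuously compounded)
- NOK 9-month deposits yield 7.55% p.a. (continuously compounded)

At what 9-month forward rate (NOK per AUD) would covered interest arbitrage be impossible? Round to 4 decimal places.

T = 9/12 years.
NOK accumulates by e^(0.0755×9/12) = 1.0582589.
Growth of 1 AUD over T: e^(0.0047×9/12) = 1.0035312.
Forward (NOK per AUD) = 5.9197 × 1.0582589 / 1.0035312 = 6.242532.

6.2425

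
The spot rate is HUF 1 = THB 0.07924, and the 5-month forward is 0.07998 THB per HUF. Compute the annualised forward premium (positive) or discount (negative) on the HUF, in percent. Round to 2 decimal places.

+2.24%

T = 5/12 years.
(F − S)/S = (0.07998 − 0.07924)/0.07924 = 0.0093387.
×(1/T) gives 2.24% p.a.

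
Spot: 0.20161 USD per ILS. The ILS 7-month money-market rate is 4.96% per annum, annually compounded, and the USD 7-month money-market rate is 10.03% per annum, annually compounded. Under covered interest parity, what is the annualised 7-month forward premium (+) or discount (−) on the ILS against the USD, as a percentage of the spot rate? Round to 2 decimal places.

T = 7/12 years.
No-arbitrage forward: 0.20161 × 1.0573404 / 1.0286412 = 0.20723494 USD/ILS.
Annualised premium = (F − S)/S × (1/T) = (0.20723494 − 0.20161)/0.20161 ÷ (7/12) = 4.78%.

+4.78%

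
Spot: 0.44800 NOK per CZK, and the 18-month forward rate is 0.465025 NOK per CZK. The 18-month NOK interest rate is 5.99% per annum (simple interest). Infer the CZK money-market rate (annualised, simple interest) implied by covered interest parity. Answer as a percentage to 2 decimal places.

T = 18/12 years.
By CIP, F/S equals the NOK-to-CZK growth ratio: 0.465025/0.448 = 1.0380022.
NOK growth factor: 1 + 0.0599×18/12 = 1.089850.
That pins the CZK growth at 1.0499496.
(1.0499496 − 1)/T = 0.033300, i.e. 3.33%.

3.33%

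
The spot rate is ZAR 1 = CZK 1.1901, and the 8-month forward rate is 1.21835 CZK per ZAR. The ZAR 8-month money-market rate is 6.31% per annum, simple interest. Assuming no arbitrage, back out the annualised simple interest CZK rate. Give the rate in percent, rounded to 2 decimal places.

10.02%

T = 8/12 years.
F/S = 1.21835/1.1901 = 1.0237375 = (growth of CZK) / (growth of ZAR).
ZAR growth factor: 1 + 0.0631×8/12 = 1.0420667.
So the CZK growth factor = 1.0668028.
r = (1.0668028 − 1)/(8/12) = 0.100204 → 10.02%.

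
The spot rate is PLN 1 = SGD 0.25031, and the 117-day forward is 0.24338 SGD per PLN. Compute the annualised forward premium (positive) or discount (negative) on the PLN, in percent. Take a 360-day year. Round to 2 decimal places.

T = 117/360 years.
Period premium: (0.24338 − 0.25031)/0.25031 = -0.0276857.
Per annum: -0.0276857 / (117/360) = -0.085187 = -8.52%.

-8.52%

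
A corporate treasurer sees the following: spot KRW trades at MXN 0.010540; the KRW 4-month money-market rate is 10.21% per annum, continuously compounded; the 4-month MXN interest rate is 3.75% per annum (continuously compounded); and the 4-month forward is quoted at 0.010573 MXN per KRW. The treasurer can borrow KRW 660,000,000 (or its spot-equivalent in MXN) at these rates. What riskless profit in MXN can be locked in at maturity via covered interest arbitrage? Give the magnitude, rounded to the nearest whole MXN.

T = 4/12 years.
Route A — deposit KRW, sell forward: 660,000,000 × 1.034619093 × 0.010573 = MXN 7,219,758.26.
Route B — convert at spot, deposit MXN: 660,000,000 × 0.010540 × 1.012578452 = MXN 7,043,900.74.
The quoted forward overvalues KRW, so borrow MXN, buy KRW at spot, deposit the KRW at 10.21%, and sell the proceeds forward at 0.010573.
Arbitrage profit = |7,219,758.26 − 7,043,900.74| = MXN 175,858.

MXN 175,858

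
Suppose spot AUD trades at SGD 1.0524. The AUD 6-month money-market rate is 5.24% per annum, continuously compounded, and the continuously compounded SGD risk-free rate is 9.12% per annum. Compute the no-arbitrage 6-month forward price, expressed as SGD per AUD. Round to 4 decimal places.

1.0730

T = 6/12 years.
SGD accumulates by e^(0.0912×6/12) = 1.0466557.
AUD accumulates by e^(0.0524×6/12) = 1.0265462.
Forward (SGD per AUD) = 1.0524 × 1.0466557 / 1.0265462 = 1.073016.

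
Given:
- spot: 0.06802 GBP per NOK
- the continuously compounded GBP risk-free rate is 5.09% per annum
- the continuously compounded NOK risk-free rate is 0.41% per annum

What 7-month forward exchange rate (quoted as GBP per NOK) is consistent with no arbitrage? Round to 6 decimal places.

T = 7/12 years.
Growth of 1 GBP over T: e^(0.0509×7/12) = 1.0301369.
Growth of 1 NOK over T: e^(0.0041×7/12) = 1.0023945.
CIP: F = S · (grow GBP)/(grow NOK) = 0.06802 × 1.0301369/1.0023945 = 0.06990253 GBP per NOK.

0.069903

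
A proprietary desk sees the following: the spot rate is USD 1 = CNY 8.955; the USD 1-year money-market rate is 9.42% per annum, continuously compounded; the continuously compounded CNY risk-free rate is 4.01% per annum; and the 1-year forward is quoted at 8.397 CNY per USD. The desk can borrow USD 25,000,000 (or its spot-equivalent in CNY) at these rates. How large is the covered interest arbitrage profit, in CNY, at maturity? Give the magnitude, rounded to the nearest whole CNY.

CNY 2,373,532

T = 1 year.
Keep in USD, deliver into the forward: 25,000,000·1.09877947984·8.397 = CNY 230,661,282.31.
Swap to CNY now, deposit: 25,000,000·8.955·1.04091486047 = CNY 233,034,814.39.
The quoted forward undervalues USD, so borrow USD, convert to CNY at spot, deposit the CNY at 4.01%, and buy USD forward at 8.397 to cover the loan.
The gap between the two covered legs is CNY 2,373,532.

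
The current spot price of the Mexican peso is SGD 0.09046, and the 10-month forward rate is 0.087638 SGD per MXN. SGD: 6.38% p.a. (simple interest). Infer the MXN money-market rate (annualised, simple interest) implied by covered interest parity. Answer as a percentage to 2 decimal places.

10.45%

T = 10/12 years.
By CIP, F/S equals the SGD-to-MXN growth ratio: 0.087638/0.09046 = 0.9688039.
SGD growth factor: 1 + 0.0638×10/12 = 1.0531667.
Hence g_MXN = 1.0870793.
(1.0870793 − 1)/T = 0.104495, i.e. 10.45%.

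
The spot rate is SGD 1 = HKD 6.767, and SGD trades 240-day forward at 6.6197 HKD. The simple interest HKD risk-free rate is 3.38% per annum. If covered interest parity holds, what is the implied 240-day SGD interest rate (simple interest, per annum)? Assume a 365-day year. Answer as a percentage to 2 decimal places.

T = 240/365 years.
By CIP, F/S equals the HKD-to-SGD growth ratio: 6.6197/6.767 = 0.9782326.
HKD growth factor: 1 + 0.0338×240/365 = 1.0222247.
Hence g_SGD = 1.044971.
(1.044971 − 1)/T = 0.068393, i.e. 6.84%.

6.84%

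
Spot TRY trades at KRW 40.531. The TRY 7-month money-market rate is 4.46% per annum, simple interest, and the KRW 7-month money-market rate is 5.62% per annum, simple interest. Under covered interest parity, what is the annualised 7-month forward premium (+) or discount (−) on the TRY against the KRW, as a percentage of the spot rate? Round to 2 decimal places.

T = 7/12 years.
CIP forward (KRW per TRY) = 40.531 × 1.0327833/1.0260167 = 40.798303.
(F − S)/S ÷ T = (40.798303 − 40.531)/40.531/(7/12) = 0.011306 → 1.13%.

+1.13%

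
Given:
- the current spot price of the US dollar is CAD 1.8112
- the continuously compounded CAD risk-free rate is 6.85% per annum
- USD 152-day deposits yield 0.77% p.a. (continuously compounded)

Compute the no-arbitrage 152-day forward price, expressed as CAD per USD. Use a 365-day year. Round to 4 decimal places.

1.8576

T = 152/365 years.
Growth of 1 CAD over T: e^(0.0685×152/365) = 1.0289368.
USD growth factor: e^(0.0077×152/365) = 1.0032117.
So F = 1.8112 × 1.0289368 / 1.0032117 = 1.857644 (CAD/USD).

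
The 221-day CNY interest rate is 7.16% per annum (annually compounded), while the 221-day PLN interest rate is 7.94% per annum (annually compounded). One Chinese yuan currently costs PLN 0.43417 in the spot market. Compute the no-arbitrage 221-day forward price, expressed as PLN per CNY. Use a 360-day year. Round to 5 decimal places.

T = 221/360 years.
Growth of 1 PLN over T: (1 + 0.0794)^(221/360) = 1.0480218.
Growth of 1 CNY over T: (1 + 0.0716)^(221/360) = 1.0433662.
CIP: F = S · (grow PLN)/(grow CNY) = 0.43417 × 1.0480218/1.0433662 = 0.4361073 PLN per CNY.

0.43611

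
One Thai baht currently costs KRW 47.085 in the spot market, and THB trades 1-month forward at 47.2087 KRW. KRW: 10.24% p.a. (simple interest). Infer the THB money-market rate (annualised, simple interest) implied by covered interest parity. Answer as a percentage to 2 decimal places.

7.07%

T = 1/12 years.
F/S = 47.2087/47.085 = 1.0026272 = (growth of KRW) / (growth of THB).
KRW growth factor: 1 + 0.1024×1/12 = 1.0085333.
Hence g_THB = 1.0058906.
r = (1.0058906 − 1)/(1/12) = 0.070687 → 7.07%.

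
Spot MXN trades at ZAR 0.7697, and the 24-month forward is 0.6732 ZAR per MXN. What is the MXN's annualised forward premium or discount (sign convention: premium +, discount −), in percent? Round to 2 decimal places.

T = 2 years.
MXN trades forward at -12.53735% vs spot over the period.
Per annum: -0.1253735 / 2 = -0.062687 = -6.27%.

-6.27%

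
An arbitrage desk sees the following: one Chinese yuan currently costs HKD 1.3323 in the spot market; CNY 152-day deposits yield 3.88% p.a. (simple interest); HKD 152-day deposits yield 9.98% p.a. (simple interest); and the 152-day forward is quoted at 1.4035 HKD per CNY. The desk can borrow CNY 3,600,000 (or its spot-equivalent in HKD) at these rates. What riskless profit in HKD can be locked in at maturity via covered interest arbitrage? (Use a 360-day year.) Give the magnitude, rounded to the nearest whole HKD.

T = 152/360 years.
Invest the CNY and cover forward: 3,600,000 × 1.016382222 × 1.4035 = HKD 5,135,372.81.
Convert at spot and invest in HKD: 3,600,000 × 1.3323 × 1.042137778 = HKD 4,998,384.58.
The quoted forward overvalues CNY, so borrow HKD, buy CNY at spot, deposit the CNY at 3.88%, and sell the proceeds forward at 1.4035.
The gap between the two covered legs is HKD 136,988.

HKD 136,988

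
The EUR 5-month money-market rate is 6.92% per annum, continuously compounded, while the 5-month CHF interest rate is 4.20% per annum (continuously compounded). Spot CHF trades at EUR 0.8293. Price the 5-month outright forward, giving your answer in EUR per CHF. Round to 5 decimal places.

T = 5/12 years.
EUR accumulates by e^(0.0692×5/12) = 1.029253.
CHF growth factor: e^(0.0420×5/12) = 1.017654.
CIP: F = S · (grow EUR)/(grow CHF) = 0.8293 × 1.029253/1.017654 = 0.8387522 EUR per CHF.

0.83875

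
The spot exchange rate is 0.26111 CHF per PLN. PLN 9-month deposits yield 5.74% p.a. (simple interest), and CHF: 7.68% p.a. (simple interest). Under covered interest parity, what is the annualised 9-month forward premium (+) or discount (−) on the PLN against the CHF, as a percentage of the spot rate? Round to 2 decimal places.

+1.86%

T = 9/12 years.
CIP forward (CHF per PLN) = 0.26111 × 1.057600/1.043050 = 0.26475235.
Annualised premium = (F − S)/S × (1/T) = (0.26475235 − 0.26111)/0.26111 ÷ (9/12) = 1.86%.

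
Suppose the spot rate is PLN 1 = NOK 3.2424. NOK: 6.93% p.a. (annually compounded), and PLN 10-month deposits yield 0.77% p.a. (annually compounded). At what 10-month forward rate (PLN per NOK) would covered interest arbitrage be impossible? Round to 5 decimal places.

T = 10/12 years.
Growth of 1 NOK over T: (1 + 0.0693)^(10/12) = 1.0574252.
Growth of 1 PLN over T: (1 + 0.0077)^(10/12) = 1.0064126.
So F = 3.2424 × 1.0574252 / 1.0064126 = 3.406749 (NOK/PLN).
Invert for PLN per NOK: 1 / 3.406749 = 0.29353.

0.29353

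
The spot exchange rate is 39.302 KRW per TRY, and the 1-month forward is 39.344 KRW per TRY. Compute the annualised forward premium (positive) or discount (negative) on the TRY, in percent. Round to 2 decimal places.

T = 1/12 years.
(F − S)/S = (39.344 − 39.302)/39.302 = 0.0010686.
×(1/T) gives 1.28% p.a.

+1.28%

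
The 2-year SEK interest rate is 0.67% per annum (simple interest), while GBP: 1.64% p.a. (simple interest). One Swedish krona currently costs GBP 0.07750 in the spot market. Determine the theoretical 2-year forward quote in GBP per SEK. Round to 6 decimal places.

0.078984

T = 2 years.
GBP growth factor: 1 + 0.0164×2 = 1.032800.
SEK growth factor: 1 + 0.0067×2 = 1.013400.
CIP: F = S · (grow GBP)/(grow SEK) = 0.0775 × 1.032800/1.013400 = 0.07898362 GBP per SEK.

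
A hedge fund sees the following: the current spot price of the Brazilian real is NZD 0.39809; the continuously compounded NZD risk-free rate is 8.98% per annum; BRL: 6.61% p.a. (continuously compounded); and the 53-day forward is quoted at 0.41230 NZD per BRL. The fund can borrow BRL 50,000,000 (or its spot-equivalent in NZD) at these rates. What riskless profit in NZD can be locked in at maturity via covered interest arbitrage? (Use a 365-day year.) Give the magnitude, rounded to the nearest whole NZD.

NZD 648,074

T = 53/365 years.
Invest the BRL and cover forward: 50,000,000 × 1.0096442915 × 0.41230 = NZD 20,813,817.07.
Convert at spot and invest in NZD: 50,000,000 × 0.39809 × 1.0131248364 = NZD 20,165,743.31.
The quoted forward overvalues BRL, so borrow NZD, buy BRL at spot, deposit the BRL at 6.61%, and sell the proceeds forward at 0.41230.
Arbitrage profit = |20,813,817.07 − 20,165,743.31| = NZD 648,074.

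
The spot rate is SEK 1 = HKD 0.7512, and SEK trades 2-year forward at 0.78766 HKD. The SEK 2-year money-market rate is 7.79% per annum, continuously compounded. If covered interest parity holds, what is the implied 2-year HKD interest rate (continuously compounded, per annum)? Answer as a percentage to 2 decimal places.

T = 2 years.
F/S = 0.78766/0.7512 = 1.0485357 = (growth of HKD) / (growth of SEK).
SEK growth factor: e^(0.0779×2) = 1.1685925.
Hence g_HKD = 1.225311.
Take logs: ln 1.225311 / 2 = 0.101597, so 10.16%.

10.16%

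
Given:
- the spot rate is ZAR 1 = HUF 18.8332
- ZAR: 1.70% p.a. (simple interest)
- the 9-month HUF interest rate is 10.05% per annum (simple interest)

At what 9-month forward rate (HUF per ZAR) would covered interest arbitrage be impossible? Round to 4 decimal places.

19.9978

T = 9/12 years.
HUF growth factor: 1 + 0.1005×9/12 = 1.075375.
ZAR accumulates by 1 + 0.0170×9/12 = 1.012750.
Forward (HUF per ZAR) = 18.8332 × 1.075375 / 1.012750 = 19.997781.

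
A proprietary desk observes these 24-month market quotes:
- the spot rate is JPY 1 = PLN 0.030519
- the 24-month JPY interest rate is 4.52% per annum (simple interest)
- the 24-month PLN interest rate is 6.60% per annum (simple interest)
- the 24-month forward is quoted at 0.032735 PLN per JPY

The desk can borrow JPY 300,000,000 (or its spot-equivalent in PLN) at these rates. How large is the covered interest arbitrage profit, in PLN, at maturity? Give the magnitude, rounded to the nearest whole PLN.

PLN 344,021

T = 2 years.
Invest the JPY and cover forward: 300,000,000 × 1.090400 × 0.032735 = PLN 10,708,273.20.
Convert at spot and invest in PLN: 300,000,000 × 0.030519 × 1.132000 = PLN 10,364,252.40.
The quoted forward overvalues JPY, so borrow PLN, buy JPY at spot, deposit the JPY at 4.52%, and sell the proceeds forward at 0.032735.
The gap between the two covered legs is PLN 344,021.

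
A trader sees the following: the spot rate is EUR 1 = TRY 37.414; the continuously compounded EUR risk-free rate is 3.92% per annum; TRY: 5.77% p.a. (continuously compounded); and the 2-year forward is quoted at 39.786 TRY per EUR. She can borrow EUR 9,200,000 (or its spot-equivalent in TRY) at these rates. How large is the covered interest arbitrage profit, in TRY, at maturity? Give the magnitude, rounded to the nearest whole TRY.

T = 2 years.
Route A — deposit EUR, sell forward: 9,200,000 × 1.08155519423 × 39.786 = TRY 395,882,945.61.
Route B — convert at spot, deposit TRY: 9,200,000 × 37.414 × 1.12232227671 = TRY 386,313,204.08.
The quoted forward overvalues EUR, so borrow TRY, buy EUR at spot, deposit the EUR at 3.92%, and sell the proceeds forward at 39.786.
The gap between the two covered legs is TRY 9,569,742.

TRY 9,569,742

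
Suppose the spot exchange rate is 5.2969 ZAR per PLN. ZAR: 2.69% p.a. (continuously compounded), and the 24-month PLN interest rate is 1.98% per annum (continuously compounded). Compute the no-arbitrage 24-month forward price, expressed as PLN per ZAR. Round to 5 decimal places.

T = 2 years.
ZAR accumulates by e^(0.0269×2) = 1.0552735.
PLN accumulates by e^(0.0198×2) = 1.0403945.
So F = 5.2969 × 1.0552735 / 1.0403945 = 5.372653 (ZAR/PLN).
Invert for PLN per ZAR: 1 / 5.372653 = 0.18613.

0.18613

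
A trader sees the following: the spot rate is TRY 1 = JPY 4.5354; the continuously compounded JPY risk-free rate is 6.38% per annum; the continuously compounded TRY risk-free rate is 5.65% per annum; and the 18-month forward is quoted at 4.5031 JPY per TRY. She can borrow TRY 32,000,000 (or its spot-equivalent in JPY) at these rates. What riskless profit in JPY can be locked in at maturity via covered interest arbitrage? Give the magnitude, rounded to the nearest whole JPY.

JPY 2,864,283

T = 18/12 years.
Route A — deposit TRY, sell forward: 32,000,000 × 1.08844492145 × 4.5031 = JPY 156,844,042.43.
Route B — convert at spot, deposit JPY: 32,000,000 × 4.5354 × 1.1004288858 = JPY 159,708,325.40.
The quoted forward undervalues TRY, so borrow TRY, convert to JPY at spot, deposit the JPY at 6.38%, and buy TRY forward at 4.5031 to cover the loan.
Profit = 159,708,325.40 − 156,844,042.43 = JPY 2,864,283.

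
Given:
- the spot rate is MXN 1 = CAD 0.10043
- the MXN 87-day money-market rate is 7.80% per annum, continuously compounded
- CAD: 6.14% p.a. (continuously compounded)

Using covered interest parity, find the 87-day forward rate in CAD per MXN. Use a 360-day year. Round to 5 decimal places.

0.10003

T = 87/360 years.
CAD accumulates by e^(0.0614×87/360) = 1.014949.
Growth of 1 MXN over T: e^(0.0780×87/360) = 1.0190288.
CIP: F = S · (grow CAD)/(grow MXN) = 0.10043 × 1.014949/1.0190288 = 0.1000279 CAD per MXN.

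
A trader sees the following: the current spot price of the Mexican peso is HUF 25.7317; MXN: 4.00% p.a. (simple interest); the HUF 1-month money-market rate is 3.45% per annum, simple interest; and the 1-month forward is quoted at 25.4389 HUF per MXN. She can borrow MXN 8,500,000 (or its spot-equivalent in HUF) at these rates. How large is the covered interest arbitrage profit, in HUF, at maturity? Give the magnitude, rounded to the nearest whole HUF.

T = 1/12 years.
Invest the MXN and cover forward: 8,500,000 × 1.00333333333 × 25.4389 = HUF 216,951,418.83.
Convert at spot and invest in HUF: 8,500,000 × 25.7317 × 1.002875 = HUF 219,348,268.42.
The quoted forward undervalues MXN, so borrow MXN, convert to HUF at spot, deposit the HUF at 3.45%, and buy MXN forward at 25.4389 to cover the loan.
The gap between the two covered legs is HUF 2,396,850.

HUF 2,396,850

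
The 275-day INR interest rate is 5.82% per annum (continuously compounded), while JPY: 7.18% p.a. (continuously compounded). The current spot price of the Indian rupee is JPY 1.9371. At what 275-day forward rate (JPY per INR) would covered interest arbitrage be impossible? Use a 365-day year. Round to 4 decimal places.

1.9571

T = 275/365 years.
JPY growth factor: e^(0.0718×275/365) = 1.0555858.
INR accumulates by e^(0.0582×275/365) = 1.0448249.
Forward (JPY per INR) = 1.9371 × 1.0555858 / 1.0448249 = 1.957051.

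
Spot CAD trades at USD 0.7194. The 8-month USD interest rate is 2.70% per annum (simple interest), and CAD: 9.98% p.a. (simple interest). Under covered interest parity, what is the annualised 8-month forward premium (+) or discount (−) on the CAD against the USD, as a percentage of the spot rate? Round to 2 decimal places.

-6.83%

T = 8/12 years.
No-arbitrage forward: 0.7194 × 1.018000 / 1.0665333 = 0.6866632 USD/CAD.
(F − S)/S ÷ T = (0.6866632 − 0.7194)/0.7194/(8/12) = -0.068259 → -6.83%.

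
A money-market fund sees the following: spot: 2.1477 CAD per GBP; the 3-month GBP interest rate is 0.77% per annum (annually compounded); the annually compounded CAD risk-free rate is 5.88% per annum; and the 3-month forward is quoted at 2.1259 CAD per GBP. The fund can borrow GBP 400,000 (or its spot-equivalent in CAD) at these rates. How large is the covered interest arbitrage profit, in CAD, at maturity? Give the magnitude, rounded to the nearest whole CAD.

CAD 19,447

T = 3/12 years.
Invest the GBP and cover forward: 400,000 × 1.00191947 × 2.1259 = CAD 851,992.24.
Convert at spot and invest in CAD: 400,000 × 2.1477 × 1.01438655 = CAD 871,439.20.
The quoted forward undervalues GBP, so borrow GBP, convert to CAD at spot, deposit the CAD at 5.88%, and buy GBP forward at 2.1259 to cover the loan.
Arbitrage profit = |851,992.24 − 871,439.20| = CAD 19,447.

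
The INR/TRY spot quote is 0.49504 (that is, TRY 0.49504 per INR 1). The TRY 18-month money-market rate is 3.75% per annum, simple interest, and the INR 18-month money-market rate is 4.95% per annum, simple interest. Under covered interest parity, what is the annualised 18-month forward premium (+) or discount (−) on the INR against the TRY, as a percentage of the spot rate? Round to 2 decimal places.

T = 18/12 years.
F = S · g_TRY/g_INR = 0.49504 × 1.056250/1.074250 = 0.48674517.
Annualised premium = (F − S)/S × (1/T) = (0.48674517 − 0.49504)/0.49504 ÷ (18/12) = -1.12%.

-1.12%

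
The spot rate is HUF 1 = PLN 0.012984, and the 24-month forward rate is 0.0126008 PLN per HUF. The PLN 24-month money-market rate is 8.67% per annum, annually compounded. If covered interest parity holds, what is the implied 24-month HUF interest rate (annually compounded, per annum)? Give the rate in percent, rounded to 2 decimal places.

T = 2 years.
By CIP, F/S equals the PLN-to-HUF growth ratio: 0.0126008/0.012984 = 0.9704868.
The PLN side grows by (1 + 0.0867)^2 = 1.1809169.
Hence g_HUF = 1.2168294.
r = 1.2168294^(1/2) − 1 = 0.103100 → 10.31%.

10.31%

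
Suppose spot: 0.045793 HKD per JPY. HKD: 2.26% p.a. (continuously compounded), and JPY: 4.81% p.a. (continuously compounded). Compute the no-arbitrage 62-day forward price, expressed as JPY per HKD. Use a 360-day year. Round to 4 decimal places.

21.9335

T = 62/360 years.
HKD growth factor: e^(0.0226×62/360) = 1.00389981.
JPY growth factor: e^(0.0481×62/360) = 1.0083183.
CIP: F = S · (grow HKD)/(grow JPY) = 0.045793 × 1.00389981/1.0083183 = 0.045592333 HKD per JPY.
Invert for JPY per HKD: 1 / 0.045592333 = 21.9335.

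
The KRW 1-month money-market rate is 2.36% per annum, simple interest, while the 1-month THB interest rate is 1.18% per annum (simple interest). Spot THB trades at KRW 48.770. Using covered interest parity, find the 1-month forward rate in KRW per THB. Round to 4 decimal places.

48.8179

T = 1/12 years.
KRW accumulates by 1 + 0.0236×1/12 = 1.00196667.
THB growth factor: 1 + 0.0118×1/12 = 1.00098333.
CIP: F = S · (grow KRW)/(grow THB) = 48.77 × 1.00196667/1.00098333 = 48.817910 KRW per THB.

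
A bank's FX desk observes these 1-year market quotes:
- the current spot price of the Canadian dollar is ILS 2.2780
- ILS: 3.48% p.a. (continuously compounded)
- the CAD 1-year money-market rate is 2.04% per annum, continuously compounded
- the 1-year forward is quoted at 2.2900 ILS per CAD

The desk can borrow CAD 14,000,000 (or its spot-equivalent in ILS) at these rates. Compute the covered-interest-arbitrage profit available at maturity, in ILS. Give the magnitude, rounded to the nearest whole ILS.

ILS 300,638

T = 1 year.
Keep in CAD, deliver into the forward: 14,000,000·1.0206095022·2.2900 = ILS 32,720,740.64.
Swap to ILS now, deposit: 14,000,000·2.2780·1.0354126056 = ILS 33,021,378.82.
The quoted forward undervalues CAD, so borrow CAD, convert to ILS at spot, deposit the ILS at 3.48%, and buy CAD forward at 2.2900 to cover the loan.
Arbitrage profit = |32,720,740.64 − 33,021,378.82| = ILS 300,638.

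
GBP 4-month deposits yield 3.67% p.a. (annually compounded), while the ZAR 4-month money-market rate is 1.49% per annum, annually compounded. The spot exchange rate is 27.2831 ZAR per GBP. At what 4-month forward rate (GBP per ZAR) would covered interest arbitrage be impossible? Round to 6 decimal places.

T = 4/12 years.
ZAR growth factor: (1 + 0.0149)^(4/12) = 1.0049422.
GBP growth factor: (1 + 0.0367)^(4/12) = 1.0120867.
Forward (ZAR per GBP) = 27.2831 × 1.0049422 / 1.0120867 = 27.09050.
Invert for GBP per ZAR: 1 / 27.09050 = 0.036913.

0.036913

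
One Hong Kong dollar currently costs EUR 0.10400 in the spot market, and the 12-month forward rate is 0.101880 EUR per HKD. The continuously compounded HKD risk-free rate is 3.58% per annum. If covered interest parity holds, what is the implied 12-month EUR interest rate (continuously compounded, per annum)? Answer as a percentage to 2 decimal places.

T = 1 year.
By CIP, F/S equals the EUR-to-HKD growth ratio: 0.10188/0.104 = 0.9796154.
HKD growth factor: e^(0.0358×1) = 1.0364485.
So the EUR growth factor = 1.0153209.
Take logs: ln 1.0153209 / 1 = 0.015205, so 1.52%.

1.52%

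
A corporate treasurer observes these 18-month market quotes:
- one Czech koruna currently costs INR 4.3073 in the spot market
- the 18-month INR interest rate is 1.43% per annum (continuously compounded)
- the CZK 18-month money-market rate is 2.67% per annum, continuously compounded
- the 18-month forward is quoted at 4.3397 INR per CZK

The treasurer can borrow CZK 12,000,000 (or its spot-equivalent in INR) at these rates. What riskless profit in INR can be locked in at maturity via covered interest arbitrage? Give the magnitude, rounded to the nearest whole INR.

INR 1,396,113

T = 18/12 years.
Keep in CZK, deliver into the forward: 12,000,000·1.040862816·4.3397 = INR 54,204,388.35.
Swap to INR now, deposit: 12,000,000·4.3073·1.021681705 = INR 52,808,275.30.
The quoted forward overvalues CZK, so borrow INR, buy CZK at spot, deposit the CZK at 2.67%, and sell the proceeds forward at 4.3397.
Arbitrage profit = |54,204,388.35 − 52,808,275.30| = INR 1,396,113.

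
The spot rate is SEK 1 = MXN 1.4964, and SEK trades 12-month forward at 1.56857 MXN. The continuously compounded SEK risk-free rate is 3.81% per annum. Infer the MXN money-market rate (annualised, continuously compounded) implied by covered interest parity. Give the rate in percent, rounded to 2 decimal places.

T = 1 year.
By CIP, F/S equals the MXN-to-SEK growth ratio: 1.56857/1.4964 = 1.0482291.
The SEK side grows by e^(0.0381×1) = 1.0388351.
That pins the MXN growth at 1.0889372.
Take logs: ln 1.0889372 / 1 = 0.085202, so 8.52%.

8.52%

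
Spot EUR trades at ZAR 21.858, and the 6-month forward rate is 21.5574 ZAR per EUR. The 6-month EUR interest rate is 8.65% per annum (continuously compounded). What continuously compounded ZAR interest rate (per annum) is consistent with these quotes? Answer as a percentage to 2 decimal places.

5.88%

T = 6/12 years.
By CIP, F/S equals the ZAR-to-EUR growth ratio: 21.5574/21.858 = 0.9862476.
The EUR side grows by e^(0.0865×6/12) = 1.0441989.
Hence g_ZAR = 1.0298387.
Take logs: ln 1.0298387 / (6/12) = 0.058804, so 5.88%.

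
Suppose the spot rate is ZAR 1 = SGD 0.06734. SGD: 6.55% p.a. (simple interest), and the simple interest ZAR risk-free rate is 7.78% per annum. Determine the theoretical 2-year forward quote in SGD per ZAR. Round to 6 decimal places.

0.065906

T = 2 years.
SGD accumulates by 1 + 0.0655×2 = 1.131000.
Growth of 1 ZAR over T: 1 + 0.0778×2 = 1.155600.
CIP: F = S · (grow SGD)/(grow ZAR) = 0.06734 × 1.131000/1.155600 = 0.06590649 SGD per ZAR.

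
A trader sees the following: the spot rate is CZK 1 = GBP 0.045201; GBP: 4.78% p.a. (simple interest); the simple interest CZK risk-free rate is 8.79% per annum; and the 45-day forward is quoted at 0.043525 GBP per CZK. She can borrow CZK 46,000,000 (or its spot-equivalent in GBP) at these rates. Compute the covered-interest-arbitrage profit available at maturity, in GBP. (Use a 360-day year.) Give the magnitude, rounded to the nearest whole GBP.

GBP 67,521

T = 45/360 years.
Keep in CZK, deliver into the forward: 46,000,000·1.0109875·0.043525 = GBP 2,024,148.62.
Swap to GBP now, deposit: 46,000,000·0.045201·1.005975 = GBP 2,091,669.49.
The quoted forward undervalues CZK, so borrow CZK, convert to GBP at spot, deposit the GBP at 4.78%, and buy CZK forward at 0.043525 to cover the loan.
Profit = 2,091,669.49 − 2,024,148.62 = GBP 67,521.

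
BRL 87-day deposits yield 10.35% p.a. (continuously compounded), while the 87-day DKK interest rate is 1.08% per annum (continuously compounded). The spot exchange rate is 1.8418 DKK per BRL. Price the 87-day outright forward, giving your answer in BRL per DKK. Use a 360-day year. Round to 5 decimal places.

T = 87/360 years.
DKK growth factor: e^(0.0108×87/360) = 1.0026134.
Growth of 1 BRL over T: e^(0.1035×87/360) = 1.0253279.
CIP: F = S · (grow DKK)/(grow BRL) = 1.8418 × 1.0026134/1.0253279 = 1.800998 DKK per BRL.
Quoted the other way: 1/1.800998 = 0.55525 BRL per DKK.

0.55525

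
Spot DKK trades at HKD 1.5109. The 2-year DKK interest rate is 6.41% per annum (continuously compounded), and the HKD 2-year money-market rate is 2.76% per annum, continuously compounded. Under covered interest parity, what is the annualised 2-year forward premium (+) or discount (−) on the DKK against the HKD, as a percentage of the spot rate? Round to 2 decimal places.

T = 2 years.
F = S · g_HKD/g_DKK = 1.5109 × 1.0567519/1.1367803 = 1.4045339.
Annualised premium = (F − S)/S × (1/T) = (1.4045339 − 1.5109)/1.5109 ÷ 2 = -3.52%.

-3.52%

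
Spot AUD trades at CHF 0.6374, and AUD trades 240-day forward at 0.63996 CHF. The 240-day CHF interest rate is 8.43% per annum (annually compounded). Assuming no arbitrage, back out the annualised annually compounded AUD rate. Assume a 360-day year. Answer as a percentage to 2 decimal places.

T = 240/360 years.
F/S = 0.63996/0.6374 = 1.0040163 = (growth of CHF) / (growth of AUD).
The CHF side grows by (1 + 0.0843)^(240/360) = 1.0554386.
So the AUD growth factor = 1.0512166.
r = 1.0512166^(360/240) − 1 = 0.077800 → 7.78%.

7.78%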